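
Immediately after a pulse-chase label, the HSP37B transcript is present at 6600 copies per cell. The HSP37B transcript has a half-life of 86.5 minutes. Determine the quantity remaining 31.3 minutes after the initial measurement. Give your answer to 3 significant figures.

Number of half-lives: n = 31.3/86.5 ≈ 0.36185.
Remaining = 6600 × (1/2)^0.36185 = 6600 × 0.77817 ≈ 5135.9 copies per cell.

5140 copies per cell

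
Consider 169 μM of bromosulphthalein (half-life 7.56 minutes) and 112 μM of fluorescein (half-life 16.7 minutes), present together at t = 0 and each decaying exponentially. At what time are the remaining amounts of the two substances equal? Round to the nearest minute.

Set 169·(1/2)^(t/7.56) = 112·(1/2)^(t/16.7).
Taking log₂: log₂(169/112) = t·(1/7.56 − 1/16.7).
log₂(1.5089) = 0.59352; 1/7.56 − 1/16.7 = 0.072395.
t = 0.59352 / 0.072395 ≈ 8.1984 minutes.

8 minutes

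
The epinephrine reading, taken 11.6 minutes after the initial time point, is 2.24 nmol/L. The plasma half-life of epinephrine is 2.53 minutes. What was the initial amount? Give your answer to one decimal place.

53.8 nmol/L

Number of half-lives elapsed: n = 11.6/2.53 ≈ 4.585.
A₀ = A × 2^n = 2.24 × 2^4.585 = 2.24 × 24 ≈ 53.761 nmol/L.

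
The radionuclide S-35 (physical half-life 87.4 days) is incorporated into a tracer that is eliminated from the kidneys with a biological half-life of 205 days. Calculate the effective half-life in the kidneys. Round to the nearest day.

1/t_eff = 1/t_phys + 1/t_biol = 1/87.4 + 1/205 = 0.01632 per day.
t_eff = 87.4 × 205 / (87.4 + 205) ≈ 61.276 days.

61 days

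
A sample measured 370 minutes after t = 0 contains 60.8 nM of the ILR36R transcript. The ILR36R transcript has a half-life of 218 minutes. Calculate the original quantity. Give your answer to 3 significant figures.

197 nM

Number of half-lives elapsed: n = 370/218 ≈ 1.6972.
A₀ = A × 2^n = 60.8 × 2^1.6972 = 60.8 × 3.2428 ≈ 197.16 nM.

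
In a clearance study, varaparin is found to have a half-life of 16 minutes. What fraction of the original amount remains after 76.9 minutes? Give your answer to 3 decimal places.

n = 76.9/16 ≈ 4.8063 half-lives.
Fraction remaining = (1/2)^4.8063 ≈ 0.035742.

0.036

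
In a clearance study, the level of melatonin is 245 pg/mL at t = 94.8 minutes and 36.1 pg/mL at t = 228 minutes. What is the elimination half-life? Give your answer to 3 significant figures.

Over Δt = 228 − 94.8 = 133.2 minutes, the level fell by a factor of 245/36.1 ≈ 6.7867.
n = log₂(6.7867) ≈ 2.7627 half-lives, so t½ = 133.2/2.7627 ≈ 48.214 minutes.

48.2 minutes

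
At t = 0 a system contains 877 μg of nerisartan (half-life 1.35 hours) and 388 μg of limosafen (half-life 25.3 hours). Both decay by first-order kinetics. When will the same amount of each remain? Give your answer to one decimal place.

1.7 hours

Set 877·(1/2)^(t/1.35) = 388·(1/2)^(t/25.3).
Taking log₂: log₂(877/388) = t·(1/1.35 − 1/25.3).
log₂(2.2603) = 1.1765; 1/1.35 − 1/25.3 = 0.70122.
t = 1.1765 / 0.70122 ≈ 1.6778 hours.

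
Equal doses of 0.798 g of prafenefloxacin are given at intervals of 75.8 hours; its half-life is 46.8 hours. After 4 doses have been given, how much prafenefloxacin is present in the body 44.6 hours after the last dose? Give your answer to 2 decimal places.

The 4 doses were given 272, 196.2, 120.4, 44.6 hours ago.
Total = 0.798·(1/2)^(272/46.8) + 0.798·(1/2)^(196.2/46.8) + 0.798·(1/2)^(120.4/46.8) + 0.798·(1/2)^(44.6/46.8)
      = 0.014205 + 0.043651 + 0.13414 + 0.41222 ≈ 0.60421 g.

0.60 g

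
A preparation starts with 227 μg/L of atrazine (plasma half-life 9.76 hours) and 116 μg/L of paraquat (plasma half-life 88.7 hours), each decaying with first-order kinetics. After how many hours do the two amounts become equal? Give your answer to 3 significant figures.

Set 227·(1/2)^(t/9.76) = 116·(1/2)^(t/88.7).
Taking log₂: log₂(227/116) = t·(1/9.76 − 1/88.7).
log₂(1.9569) = 0.96857; 1/9.76 − 1/88.7 = 0.091185.
t = 0.96857 / 0.091185 ≈ 10.622 hours.

10.6 hours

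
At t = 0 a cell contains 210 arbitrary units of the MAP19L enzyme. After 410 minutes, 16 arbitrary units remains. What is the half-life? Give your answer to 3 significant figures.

A/A₀ = 16/210 ≈ 0.07619.
n = log₂(13.125) ≈ 3.7142 half-lives elapsed in 410 minutes.
t½ = 410/3.7142 ≈ 110.39 minutes.

110 minutes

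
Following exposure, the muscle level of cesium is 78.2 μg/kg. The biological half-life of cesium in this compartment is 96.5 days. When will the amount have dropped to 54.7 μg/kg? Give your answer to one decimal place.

Fraction remaining = 54.7/78.2 ≈ 0.69949.
n = log₂(78.2/54.7) = ln(1.4296)/ln 2 ≈ 0.51563 half-lives.
t = n × t½ = 0.51563 × 96.5 ≈ 49.758 days.

49.8 days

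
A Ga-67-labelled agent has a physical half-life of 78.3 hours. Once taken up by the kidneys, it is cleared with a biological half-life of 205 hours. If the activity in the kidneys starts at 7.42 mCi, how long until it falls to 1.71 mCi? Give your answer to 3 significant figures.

1/t_eff = 1/t_phys + 1/t_biol = 1/78.3 + 1/205 = 0.017649 per hour.
t_eff = 78.3 × 205 / (78.3 + 205) ≈ 56.659 hours.
n = log₂(7.42/1.71) ≈ 2.1174; t = 2.1174 × 56.659 ≈ 119.97 hours.

120 hours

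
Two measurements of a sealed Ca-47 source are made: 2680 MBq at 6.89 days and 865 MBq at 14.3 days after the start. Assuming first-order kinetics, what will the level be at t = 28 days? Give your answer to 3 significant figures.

107 MBq

Over Δt = 14.3 − 6.89 = 7.41 days, the level fell by a factor of 2680/865 ≈ 3.0983.
n = log₂(3.0983) ≈ 1.6315 half-lives, so t½ = 7.41/1.6315 ≈ 4.5419 days.
From t = 14.3 to t = 28: 865 × (1/2)^((28−14.3)/4.5419) ≈ 106.91 MBq.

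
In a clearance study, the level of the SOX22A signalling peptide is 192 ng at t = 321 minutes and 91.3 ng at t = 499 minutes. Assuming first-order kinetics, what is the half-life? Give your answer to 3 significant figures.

166 minutes

Over Δt = 499 − 321 = 178 minutes, the level fell by a factor of 192/91.3 ≈ 2.103.
n = log₂(2.103) ≈ 1.0724 half-lives, so t½ = 178/1.0724 ≈ 165.98 minutes.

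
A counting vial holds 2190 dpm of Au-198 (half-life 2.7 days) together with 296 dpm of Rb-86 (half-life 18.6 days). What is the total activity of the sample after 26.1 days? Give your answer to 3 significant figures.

Au-198: 2190 × (1/2)^(26.1/2.7) = 2190 × (1/2)^9.6667 ≈ 2.6946 dpm.
Rb-86: 296 × (1/2)^(26.1/18.6) = 296 × (1/2)^1.4032 ≈ 111.91 dpm.
Total = 2.6946 + 111.91 ≈ 114.61 dpm.

115 dpm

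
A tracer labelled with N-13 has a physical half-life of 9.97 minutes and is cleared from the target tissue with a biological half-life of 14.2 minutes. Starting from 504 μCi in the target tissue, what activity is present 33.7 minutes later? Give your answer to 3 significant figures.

9.34 μCi

1/t_eff = 1/t_phys + 1/t_biol = 1/9.97 + 1/14.2 = 0.17072 per minute.
t_eff = 9.97 × 14.2 / (9.97 + 14.2) ≈ 5.8574 minutes.
Remaining = 504 × (1/2)^(33.7/5.8574) = 504 × (1/2)^5.7534 ≈ 9.3431 μCi.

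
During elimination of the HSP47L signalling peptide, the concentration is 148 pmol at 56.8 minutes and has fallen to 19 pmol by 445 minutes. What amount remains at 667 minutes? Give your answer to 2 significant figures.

5.9 pmol

Over Δt = 445 − 56.8 = 388.2 minutes, the level fell by a factor of 148/19 ≈ 7.7895.
n = log₂(7.7895) ≈ 2.9615 half-lives, so t½ = 388.2/2.9615 ≈ 131.08 minutes.
From t = 445 to t = 667: 19 × (1/2)^((667−445)/131.08) ≈ 5.8739 pmol.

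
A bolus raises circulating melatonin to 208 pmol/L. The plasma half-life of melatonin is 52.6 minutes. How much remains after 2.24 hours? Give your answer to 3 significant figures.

Convert the elapsed time: 2.24 hours = 134.4 minutes.
Number of half-lives: n = 134.4/52.6 ≈ 2.5551.
Remaining = 208 × (1/2)^2.5551 = 208 × 0.17015 ≈ 35.391 pmol/L.

35.4 pmol/L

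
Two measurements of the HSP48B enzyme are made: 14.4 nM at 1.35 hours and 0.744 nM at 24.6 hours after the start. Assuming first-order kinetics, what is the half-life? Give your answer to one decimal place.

Over Δt = 24.6 − 1.35 = 23.25 hours, the level fell by a factor of 14.4/0.744 ≈ 19.355.
n = log₂(19.355) ≈ 4.2746 half-lives, so t½ = 23.25/4.2746 ≈ 5.4391 hours.

5.4 hours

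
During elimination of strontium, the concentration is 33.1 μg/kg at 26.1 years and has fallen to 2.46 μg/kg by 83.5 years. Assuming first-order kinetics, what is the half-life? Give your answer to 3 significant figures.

Over Δt = 83.5 − 26.1 = 57.4 years, the level fell by a factor of 33.1/2.46 ≈ 13.455.
n = log₂(13.455) ≈ 3.7501 half-lives, so t½ = 57.4/3.7501 ≈ 15.306 years.

15.3 years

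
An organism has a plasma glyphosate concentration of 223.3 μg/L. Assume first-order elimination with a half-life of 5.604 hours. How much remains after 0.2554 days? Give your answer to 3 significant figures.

Convert the elapsed time: 0.2554 days = 6.1296 hours.
Number of half-lives: n = 6.1296/5.604 ≈ 1.0938.
Remaining = 223.3 × (1/2)^1.0938 = 223.3 × 0.46853 ≈ 104.62 μg/L.

105 μg/L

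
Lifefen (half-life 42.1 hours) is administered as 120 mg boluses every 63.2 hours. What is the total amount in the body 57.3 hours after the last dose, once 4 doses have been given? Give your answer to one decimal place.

71.1 mg

The 4 doses were given 246.9, 183.7, 120.5, 57.3 hours ago.
Total = 120·(1/2)^(246.9/42.1) + 120·(1/2)^(183.7/42.1) + 120·(1/2)^(120.5/42.1) + 120·(1/2)^(57.3/42.1)
      = 2.0595 + 5.8299 + 16.503 + 46.716 ≈ 71.108 mg.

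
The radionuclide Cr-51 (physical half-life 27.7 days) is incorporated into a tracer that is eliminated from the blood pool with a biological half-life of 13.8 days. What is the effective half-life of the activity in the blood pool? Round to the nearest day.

1/t_eff = 1/t_phys + 1/t_biol = 1/27.7 + 1/13.8 = 0.10856 per day.
t_eff = 27.7 × 13.8 / (27.7 + 13.8) ≈ 9.2111 days.

9 days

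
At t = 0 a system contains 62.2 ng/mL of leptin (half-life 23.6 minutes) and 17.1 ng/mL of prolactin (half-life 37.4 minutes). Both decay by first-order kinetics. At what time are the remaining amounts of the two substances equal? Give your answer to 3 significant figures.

119 minutes

Set 62.2·(1/2)^(t/23.6) = 17.1·(1/2)^(t/37.4).
Taking log₂: log₂(62.2/17.1) = t·(1/23.6 − 1/37.4).
log₂(3.6374) = 1.8629; 1/23.6 − 1/37.4 = 0.015635.
t = 1.8629 / 0.015635 ≈ 119.15 minutes.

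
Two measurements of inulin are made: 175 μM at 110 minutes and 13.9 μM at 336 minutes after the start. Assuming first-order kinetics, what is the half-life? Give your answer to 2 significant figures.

62 minutes

Over Δt = 336 − 110 = 226 minutes, the level fell by a factor of 175/13.9 ≈ 12.59.
n = log₂(12.59) ≈ 3.6542 half-lives, so t½ = 226/3.6542 ≈ 61.847 minutes.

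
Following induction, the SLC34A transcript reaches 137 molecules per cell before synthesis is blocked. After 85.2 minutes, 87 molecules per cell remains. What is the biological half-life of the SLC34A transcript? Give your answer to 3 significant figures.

130 minutes

A/A₀ = 87/137 ≈ 0.63504.
n = log₂(1.5747) ≈ 0.65509 half-lives elapsed in 85.2 minutes.
t½ = 85.2/0.65509 ≈ 130.06 minutes.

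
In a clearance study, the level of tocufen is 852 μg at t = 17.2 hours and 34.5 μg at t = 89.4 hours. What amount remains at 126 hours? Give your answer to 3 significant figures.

6.79 μg

Over Δt = 89.4 − 17.2 = 72.2 hours, the level fell by a factor of 852/34.5 ≈ 24.696.
n = log₂(24.696) ≈ 4.6262 half-lives, so t½ = 72.2/4.6262 ≈ 15.607 hours.
From t = 89.4 to t = 126: 34.5 × (1/2)^((126−89.4)/15.607) ≈ 6.7899 μg.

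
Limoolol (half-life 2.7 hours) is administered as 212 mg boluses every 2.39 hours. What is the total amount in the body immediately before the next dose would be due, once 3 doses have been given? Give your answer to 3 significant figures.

211 mg

The 3 doses were given 7.17, 4.78, 2.39 hours ago.
Total = 212·(1/2)^(7.17/2.7) + 212·(1/2)^(4.78/2.7) + 212·(1/2)^(2.39/2.7)
      = 33.646 + 62.144 + 114.78 ≈ 210.57 mg.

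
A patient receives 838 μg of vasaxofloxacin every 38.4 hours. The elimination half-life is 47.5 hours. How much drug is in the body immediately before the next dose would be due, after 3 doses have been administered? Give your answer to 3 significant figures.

The 3 doses were given 115.2, 76.8, 38.4 hours ago.
Total = 838·(1/2)^(115.2/47.5) + 838·(1/2)^(76.8/47.5) + 838·(1/2)^(38.4/47.5)
      = 156.02 + 273.23 + 478.5 ≈ 907.75 μg.

908 μg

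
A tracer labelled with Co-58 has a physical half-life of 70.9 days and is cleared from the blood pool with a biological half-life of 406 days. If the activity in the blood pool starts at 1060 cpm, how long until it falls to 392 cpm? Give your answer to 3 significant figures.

86.6 days

1/t_eff = 1/t_phys + 1/t_biol = 1/70.9 + 1/406 = 0.016567 per day.
t_eff = 70.9 × 406 / (70.9 + 406) ≈ 60.359 days.
n = log₂(1060/392) ≈ 1.4351; t = 1.4351 × 60.359 ≈ 86.624 days.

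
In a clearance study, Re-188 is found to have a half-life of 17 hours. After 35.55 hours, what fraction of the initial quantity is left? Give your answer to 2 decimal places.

0.23

n = 35.55/17 ≈ 2.0912 half-lives.
Fraction remaining = (1/2)^2.0912 ≈ 0.23469.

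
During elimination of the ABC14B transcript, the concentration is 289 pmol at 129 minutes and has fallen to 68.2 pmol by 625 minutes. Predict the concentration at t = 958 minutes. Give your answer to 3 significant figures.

Over Δt = 625 − 129 = 496 minutes, the level fell by a factor of 289/68.2 ≈ 4.2375.
n = log₂(4.2375) ≈ 2.0832 half-lives, so t½ = 496/2.0832 ≈ 238.09 minutes.
From t = 625 to t = 958: 68.2 × (1/2)^((958−625)/238.09) ≈ 25.868 pmol.

25.9 pmol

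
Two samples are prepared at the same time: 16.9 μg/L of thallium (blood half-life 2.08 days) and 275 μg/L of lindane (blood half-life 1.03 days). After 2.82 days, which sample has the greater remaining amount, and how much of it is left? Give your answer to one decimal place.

lindane, 41.2 μg/L

thallium: 16.9 × (1/2)^1.3558 ≈ 6.6033 μg/L.
lindane: 275 × (1/2)^2.7379 ≈ 41.224 μg/L.
Lindane has more remaining, at ≈ 41.224 μg/L.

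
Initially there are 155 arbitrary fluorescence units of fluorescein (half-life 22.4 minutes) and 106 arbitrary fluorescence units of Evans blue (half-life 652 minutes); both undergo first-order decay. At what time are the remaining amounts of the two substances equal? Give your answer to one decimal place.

Set 155·(1/2)^(t/22.4) = 106·(1/2)^(t/652).
Taking log₂: log₂(155/106) = t·(1/22.4 − 1/652).
log₂(1.4623) = 0.5482; 1/22.4 − 1/652 = 0.043109.
t = 0.5482 / 0.043109 ≈ 12.717 minutes.

12.7 minutes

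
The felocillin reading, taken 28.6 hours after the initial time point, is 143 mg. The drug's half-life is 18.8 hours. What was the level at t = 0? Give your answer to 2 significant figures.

Number of half-lives elapsed: n = 28.6/18.8 ≈ 1.5213.
A₀ = A × 2^n = 143 × 2^1.5213 = 143 × 2.8704 ≈ 410.47 mg.

410 mg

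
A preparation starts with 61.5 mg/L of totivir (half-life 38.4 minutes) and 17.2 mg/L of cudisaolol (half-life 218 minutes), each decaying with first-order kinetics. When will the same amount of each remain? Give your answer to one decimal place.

85.7 minutes

Set 61.5·(1/2)^(t/38.4) = 17.2·(1/2)^(t/218).
Taking log₂: log₂(61.5/17.2) = t·(1/38.4 − 1/218).
log₂(3.5756) = 1.8382; 1/38.4 − 1/218 = 0.021455.
t = 1.8382 / 0.021455 ≈ 85.678 minutes.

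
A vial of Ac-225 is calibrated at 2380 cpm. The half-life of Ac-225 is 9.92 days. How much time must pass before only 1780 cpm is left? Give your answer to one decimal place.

4.2 days

Fraction remaining = 1780/2380 ≈ 0.7479.
n = log₂(2380/1780) = ln(1.3371)/ln 2 ≈ 0.41908 half-lives.
t = n × t½ = 0.41908 × 9.92 ≈ 4.1573 days.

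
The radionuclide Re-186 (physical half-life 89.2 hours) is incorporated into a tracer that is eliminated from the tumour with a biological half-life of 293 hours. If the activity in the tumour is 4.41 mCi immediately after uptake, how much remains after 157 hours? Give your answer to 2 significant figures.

0.90 mCi

1/t_eff = 1/t_phys + 1/t_biol = 1/89.2 + 1/293 = 0.014624 per hour.
t_eff = 89.2 × 293 / (89.2 + 293) ≈ 68.382 hours.
Remaining = 4.41 × (1/2)^(157/68.382) = 4.41 × (1/2)^2.2959 ≈ 0.89804 mCi.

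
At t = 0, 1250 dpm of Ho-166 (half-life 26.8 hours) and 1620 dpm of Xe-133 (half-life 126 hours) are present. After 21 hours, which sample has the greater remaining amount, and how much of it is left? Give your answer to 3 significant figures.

Ho-166: 1250 × (1/2)^0.78358 ≈ 726.15 dpm.
Xe-133: 1620 × (1/2)^0.16667 ≈ 1443.3 dpm.
Xe-133 has more remaining, at ≈ 1443.3 dpm.

Xe-133, 1440 dpm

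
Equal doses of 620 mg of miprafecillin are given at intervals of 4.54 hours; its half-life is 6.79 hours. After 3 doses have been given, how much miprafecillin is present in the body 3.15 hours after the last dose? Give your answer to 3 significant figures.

The 3 doses were given 12.23, 7.69, 3.15 hours ago.
Total = 620·(1/2)^(12.23/6.79) + 620·(1/2)^(7.69/6.79) + 620·(1/2)^(3.15/6.79)
      = 177.9 + 282.79 + 449.51 ≈ 910.2 mg.

910 mg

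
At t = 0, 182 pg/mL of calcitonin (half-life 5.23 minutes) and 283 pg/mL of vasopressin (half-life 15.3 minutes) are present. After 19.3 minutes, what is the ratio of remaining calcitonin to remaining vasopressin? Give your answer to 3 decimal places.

0.119

calcitonin: 182 × (1/2)^(19.3/5.23) = 182 × (1/2)^3.6902 ≈ 14.099 pg/mL.
vasopressin: 283 × (1/2)^(19.3/15.3) = 283 × (1/2)^1.2614 ≈ 118.05 pg/mL.
Ratio ≈ 14.099 / 118.05 ≈ 0.11944.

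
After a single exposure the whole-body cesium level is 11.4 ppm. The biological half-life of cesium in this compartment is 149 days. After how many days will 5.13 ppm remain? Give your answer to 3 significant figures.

Fraction remaining = 5.13/11.4 ≈ 0.45.
n = log₂(11.4/5.13) = ln(2.2222)/ln 2 ≈ 1.152 half-lives.
t = n × t½ = 1.152 × 149 ≈ 171.65 days.

172 days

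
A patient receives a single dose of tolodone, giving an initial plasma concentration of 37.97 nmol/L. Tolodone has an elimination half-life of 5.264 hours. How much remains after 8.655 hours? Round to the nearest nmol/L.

12 nmol/L

Number of half-lives: n = 8.655/5.264 ≈ 1.6442.
Remaining = 37.97 × (1/2)^1.6442 = 37.97 × 0.31993 ≈ 12.148 nmol/L.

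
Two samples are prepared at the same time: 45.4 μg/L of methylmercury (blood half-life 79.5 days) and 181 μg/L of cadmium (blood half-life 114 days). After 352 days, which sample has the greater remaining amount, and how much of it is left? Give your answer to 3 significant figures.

cadmium, 21.3 μg/L

methylmercury: 45.4 × (1/2)^4.4277 ≈ 2.1096 μg/L.
cadmium: 181 × (1/2)^3.0877 ≈ 21.29 μg/L.
Cadmium has more remaining, at ≈ 21.29 μg/L.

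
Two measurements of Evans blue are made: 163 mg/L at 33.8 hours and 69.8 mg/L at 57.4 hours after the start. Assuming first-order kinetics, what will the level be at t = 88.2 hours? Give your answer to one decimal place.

23.1 mg/L

Over Δt = 57.4 − 33.8 = 23.6 hours, the level fell by a factor of 163/69.8 ≈ 2.3352.
n = log₂(2.3352) ≈ 1.2236 half-lives, so t½ = 23.6/1.2236 ≈ 19.288 hours.
From t = 57.4 to t = 88.2: 69.8 × (1/2)^((88.2−57.4)/19.288) ≈ 23.075 mg/L.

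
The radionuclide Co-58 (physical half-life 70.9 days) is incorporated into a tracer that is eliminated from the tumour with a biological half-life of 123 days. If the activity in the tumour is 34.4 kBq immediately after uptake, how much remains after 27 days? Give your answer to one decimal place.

1/t_eff = 1/t_phys + 1/t_biol = 1/70.9 + 1/123 = 0.022234 per day.
t_eff = 70.9 × 123 / (70.9 + 123) ≈ 44.975 days.
Remaining = 34.4 × (1/2)^(27/44.975) = 34.4 × (1/2)^0.60033 ≈ 22.69 kBq.

22.7 kBq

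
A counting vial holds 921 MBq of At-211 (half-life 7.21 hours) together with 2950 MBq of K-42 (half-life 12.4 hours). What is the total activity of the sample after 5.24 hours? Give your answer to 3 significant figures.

2760 MBq

At-211: 921 × (1/2)^(5.24/7.21) = 921 × (1/2)^0.72677 ≈ 556.52 MBq.
K-42: 2950 × (1/2)^(5.24/12.4) = 2950 × (1/2)^0.42258 ≈ 2201 MBq.
Total = 556.52 + 2201 ≈ 2757.5 MBq.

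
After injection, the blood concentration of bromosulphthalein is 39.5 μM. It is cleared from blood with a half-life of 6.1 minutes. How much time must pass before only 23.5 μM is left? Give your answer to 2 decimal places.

4.57 minutes

Fraction remaining = 23.5/39.5 ≈ 0.59494.
n = log₂(39.5/23.5) = ln(1.6809)/ln 2 ≈ 0.74919 half-lives.
t = n × t½ = 0.74919 × 6.1 ≈ 4.5701 minutes.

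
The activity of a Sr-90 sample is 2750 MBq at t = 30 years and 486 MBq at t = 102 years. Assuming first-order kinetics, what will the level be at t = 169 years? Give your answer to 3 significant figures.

Over Δt = 102 − 30 = 72 years, the level fell by a factor of 2750/486 ≈ 5.6584.
n = log₂(5.6584) ≈ 2.5004 half-lives, so t½ = 72/2.5004 ≈ 28.795 years.
From t = 102 to t = 169: 486 × (1/2)^((169−102)/28.795) ≈ 96.875 MBq.

96.9 MBq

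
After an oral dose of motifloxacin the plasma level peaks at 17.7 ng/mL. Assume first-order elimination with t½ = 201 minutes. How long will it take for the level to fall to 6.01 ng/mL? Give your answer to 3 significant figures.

313 minutes

Fraction remaining = 6.01/17.7 ≈ 0.33955.
n = log₂(17.7/6.01) = ln(2.9451)/ln 2 ≈ 1.5583 half-lives.
t = n × t½ = 1.5583 × 201 ≈ 313.22 minutes.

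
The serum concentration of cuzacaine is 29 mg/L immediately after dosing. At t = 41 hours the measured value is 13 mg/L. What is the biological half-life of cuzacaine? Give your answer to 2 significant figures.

35 hours

A/A₀ = 13/29 ≈ 0.44828.
n = log₂(2.2308) ≈ 1.1575 half-lives elapsed in 41 hours.
t½ = 41/1.1575 ≈ 35.42 hours.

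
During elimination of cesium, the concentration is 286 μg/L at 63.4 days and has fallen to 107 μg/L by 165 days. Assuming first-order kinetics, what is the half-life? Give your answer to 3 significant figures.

Over Δt = 165 − 63.4 = 101.6 days, the level fell by a factor of 286/107 ≈ 2.6729.
n = log₂(2.6729) ≈ 1.4184 half-lives, so t½ = 101.6/1.4184 ≈ 71.63 days.

71.6 days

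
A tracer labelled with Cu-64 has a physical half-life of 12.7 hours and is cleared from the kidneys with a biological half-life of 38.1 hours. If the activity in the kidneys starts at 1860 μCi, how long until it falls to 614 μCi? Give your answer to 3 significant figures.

15.2 hours

1/t_eff = 1/t_phys + 1/t_biol = 1/12.7 + 1/38.1 = 0.10499 per hour.
t_eff = 12.7 × 38.1 / (12.7 + 38.1) ≈ 9.525 hours.
n = log₂(1860/614) ≈ 1.599; t = 1.599 × 9.525 ≈ 15.23 hours.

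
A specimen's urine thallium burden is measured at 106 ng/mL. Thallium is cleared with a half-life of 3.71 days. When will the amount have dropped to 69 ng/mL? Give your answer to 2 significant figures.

2.3 days

Fraction remaining = 69/106 ≈ 0.65094.
n = log₂(106/69) = ln(1.5362)/ln 2 ≈ 0.6194 half-lives.
t = n × t½ = 0.6194 × 3.71 ≈ 2.298 days.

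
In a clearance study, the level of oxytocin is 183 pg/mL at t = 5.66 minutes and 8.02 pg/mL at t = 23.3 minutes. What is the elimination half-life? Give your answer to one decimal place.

Over Δt = 23.3 − 5.66 = 17.64 minutes, the level fell by a factor of 183/8.02 ≈ 22.818.
n = log₂(22.818) ≈ 4.5121 half-lives, so t½ = 17.64/4.5121 ≈ 3.9095 minutes.

3.9 minutes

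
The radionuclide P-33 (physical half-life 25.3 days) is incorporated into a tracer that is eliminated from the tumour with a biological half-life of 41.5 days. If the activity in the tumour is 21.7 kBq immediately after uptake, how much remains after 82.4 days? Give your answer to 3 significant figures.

0.573 kBq

1/t_eff = 1/t_phys + 1/t_biol = 1/25.3 + 1/41.5 = 0.063622 per day.
t_eff = 25.3 × 41.5 / (25.3 + 41.5) ≈ 15.718 days.
Remaining = 21.7 × (1/2)^(82.4/15.718) = 21.7 × (1/2)^5.2425 ≈ 0.57322 kBq.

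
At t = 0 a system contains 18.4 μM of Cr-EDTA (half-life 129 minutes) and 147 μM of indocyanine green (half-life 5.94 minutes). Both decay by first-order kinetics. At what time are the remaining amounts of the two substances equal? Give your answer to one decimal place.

18.7 minutes

Set 18.4·(1/2)^(t/129) = 147·(1/2)^(t/5.94).
Taking log₂: log₂(18.4/147) = t·(1/129 − 1/5.94).
log₂(0.12517) = -2.998; 1/129 − 1/5.94 = -0.1606.
t = -2.998 / -0.1606 ≈ 18.668 minutes.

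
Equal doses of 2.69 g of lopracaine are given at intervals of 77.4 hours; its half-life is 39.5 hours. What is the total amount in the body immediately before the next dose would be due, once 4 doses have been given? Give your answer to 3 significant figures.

0.927 g

The 4 doses were given 309.6, 232.2, 154.8, 77.4 hours ago.
Total = 2.69·(1/2)^(309.6/39.5) + 2.69·(1/2)^(232.2/39.5) + 2.69·(1/2)^(154.8/39.5) + 2.69·(1/2)^(77.4/39.5)
      = 0.011757 + 0.045725 + 0.17784 + 0.69165 ≈ 0.92697 g.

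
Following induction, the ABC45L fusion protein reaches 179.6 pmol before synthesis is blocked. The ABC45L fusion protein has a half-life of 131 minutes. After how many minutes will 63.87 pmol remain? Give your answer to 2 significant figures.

Fraction remaining = 63.87/179.6 ≈ 0.35562.
n = log₂(179.6/63.87) = ln(2.812)/ln 2 ≈ 1.4916 half-lives.
t = n × t½ = 1.4916 × 131 ≈ 195.4 minutes.

200 minutes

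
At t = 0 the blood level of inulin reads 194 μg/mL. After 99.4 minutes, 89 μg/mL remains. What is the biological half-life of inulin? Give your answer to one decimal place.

A/A₀ = 89/194 ≈ 0.45876.
n = log₂(2.1798) ≈ 1.1242 half-lives elapsed in 99.4 minutes.
t½ = 99.4/1.1242 ≈ 88.42 minutes.

88.4 minutes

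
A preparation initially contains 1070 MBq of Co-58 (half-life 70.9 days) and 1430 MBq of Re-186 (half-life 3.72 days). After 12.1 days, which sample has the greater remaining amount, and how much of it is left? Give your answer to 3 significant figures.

Co-58: 1070 × (1/2)^0.17066 ≈ 950.62 MBq.
Re-186: 1430 × (1/2)^3.2527 ≈ 150.03 MBq.
Co-58 has more remaining, at ≈ 950.62 MBq.

Co-58, 951 MBq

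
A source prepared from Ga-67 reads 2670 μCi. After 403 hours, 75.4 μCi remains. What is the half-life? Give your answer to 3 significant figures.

A/A₀ = 75.4/2670 ≈ 0.02824.
n = log₂(35.411) ≈ 5.1461 half-lives elapsed in 403 hours.
t½ = 403/5.1461 ≈ 78.311 hours.

78.3 hours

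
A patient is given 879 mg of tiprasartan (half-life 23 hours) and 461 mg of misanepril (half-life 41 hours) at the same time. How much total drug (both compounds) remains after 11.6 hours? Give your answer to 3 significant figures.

tiprasartan: 879 × (1/2)^(11.6/23) = 879 × (1/2)^0.50435 ≈ 619.68 mg.
misanepril: 461 × (1/2)^(11.6/41) = 461 × (1/2)^0.28293 ≈ 378.91 mg.
Total = 619.68 + 378.91 ≈ 998.58 mg.

999 mg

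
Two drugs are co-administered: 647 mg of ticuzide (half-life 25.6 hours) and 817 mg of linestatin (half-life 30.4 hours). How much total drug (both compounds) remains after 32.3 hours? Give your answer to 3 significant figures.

ticuzide: 647 × (1/2)^(32.3/25.6) = 647 × (1/2)^1.2617 ≈ 269.83 mg.
linestatin: 817 × (1/2)^(32.3/30.4) = 817 × (1/2)^1.0625 ≈ 391.18 mg.
Total = 269.83 + 391.18 ≈ 661.01 mg.

661 mg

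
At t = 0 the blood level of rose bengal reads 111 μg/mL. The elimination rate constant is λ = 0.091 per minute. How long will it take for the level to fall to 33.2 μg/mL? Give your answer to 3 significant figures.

13.3 minutes

t½ = ln 2 / λ = 0.69315 / 0.091 ≈ 7.617 minutes.
Fraction remaining = 33.2/111 ≈ 0.2991.
n = log₂(111/33.2) = ln(3.3434)/ln 2 ≈ 1.7413 half-lives.
t = n × t½ = 1.7413 × 7.617 ≈ 13.264 minutes.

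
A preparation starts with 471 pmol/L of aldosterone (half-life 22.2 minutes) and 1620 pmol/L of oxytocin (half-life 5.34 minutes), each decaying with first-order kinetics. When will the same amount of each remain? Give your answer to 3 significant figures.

12.5 minutes

Set 471·(1/2)^(t/22.2) = 1620·(1/2)^(t/5.34).
Taking log₂: log₂(471/1620) = t·(1/22.2 − 1/5.34).
log₂(0.29074) = -1.7822; 1/22.2 − 1/5.34 = -0.14222.
t = -1.7822 / -0.14222 ≈ 12.531 minutes.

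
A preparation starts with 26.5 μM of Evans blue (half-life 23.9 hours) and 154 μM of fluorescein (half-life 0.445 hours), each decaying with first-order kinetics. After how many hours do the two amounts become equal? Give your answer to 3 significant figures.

1.15 hours

Set 26.5·(1/2)^(t/23.9) = 154·(1/2)^(t/0.445).
Taking log₂: log₂(26.5/154) = t·(1/23.9 − 1/0.445).
log₂(0.17208) = -2.5389; 1/23.9 − 1/0.445 = -2.2054.
t = -2.5389 / -2.2054 ≈ 1.1512 hours.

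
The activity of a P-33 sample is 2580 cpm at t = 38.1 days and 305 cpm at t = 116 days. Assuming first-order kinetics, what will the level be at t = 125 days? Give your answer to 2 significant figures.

240 cpm

Over Δt = 116 − 38.1 = 77.9 days, the level fell by a factor of 2580/305 ≈ 8.459.
n = log₂(8.459) ≈ 3.0805 half-lives, so t½ = 77.9/3.0805 ≈ 25.288 days.
From t = 116 to t = 125: 305 × (1/2)^((125−116)/25.288) ≈ 238.32 cpm.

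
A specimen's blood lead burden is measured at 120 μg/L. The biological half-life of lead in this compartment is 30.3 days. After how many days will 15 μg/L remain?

15/120 = 1/8, so 3 half-lives have elapsed.
t = 3 × 30.3 = 90.9 days.

90.9 days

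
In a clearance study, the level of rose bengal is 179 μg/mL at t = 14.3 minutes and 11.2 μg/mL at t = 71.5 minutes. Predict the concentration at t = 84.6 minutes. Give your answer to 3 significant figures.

Over Δt = 71.5 − 14.3 = 57.2 minutes, the level fell by a factor of 179/11.2 ≈ 15.982.
n = log₂(15.982) ≈ 3.9984 half-lives, so t½ = 57.2/3.9984 ≈ 14.306 minutes.
From t = 71.5 to t = 84.6: 11.2 × (1/2)^((84.6−71.5)/14.306) ≈ 5.9369 μg/mL.

5.94 μg/mL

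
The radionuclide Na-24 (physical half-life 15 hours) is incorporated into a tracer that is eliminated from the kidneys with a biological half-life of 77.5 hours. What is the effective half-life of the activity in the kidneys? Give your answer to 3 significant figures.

12.6 hours

1/t_eff = 1/t_phys + 1/t_biol = 1/15 + 1/77.5 = 0.07957 per hour.
t_eff = 15 × 77.5 / (15 + 77.5) ≈ 12.568 hours.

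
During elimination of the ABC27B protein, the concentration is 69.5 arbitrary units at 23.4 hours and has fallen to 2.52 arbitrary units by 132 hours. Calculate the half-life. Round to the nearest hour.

Over Δt = 132 − 23.4 = 108.6 hours, the level fell by a factor of 69.5/2.52 ≈ 27.579.
n = log₂(27.579) ≈ 4.7855 half-lives, so t½ = 108.6/4.7855 ≈ 22.693 hours.

23 hours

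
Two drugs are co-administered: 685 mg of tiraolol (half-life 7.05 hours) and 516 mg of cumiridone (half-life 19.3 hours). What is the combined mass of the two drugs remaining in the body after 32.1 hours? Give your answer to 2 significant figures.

190 mg

tiraolol: 685 × (1/2)^(32.1/7.05) = 685 × (1/2)^4.5532 ≈ 29.177 mg.
cumiridone: 516 × (1/2)^(32.1/19.3) = 516 × (1/2)^1.6632 ≈ 162.92 mg.
Total = 29.177 + 162.92 ≈ 192.1 mg.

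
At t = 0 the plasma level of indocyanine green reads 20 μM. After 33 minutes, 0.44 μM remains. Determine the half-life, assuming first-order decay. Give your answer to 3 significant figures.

A/A₀ = 0.44/20 ≈ 0.022.
n = log₂(45.455) ≈ 5.5064 half-lives elapsed in 33 minutes.
t½ = 33/5.5064 ≈ 5.9931 minutes.

5.99 minutes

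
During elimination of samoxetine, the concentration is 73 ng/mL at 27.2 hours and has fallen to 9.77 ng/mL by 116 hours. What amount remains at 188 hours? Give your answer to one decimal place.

1.9 ng/mL

Over Δt = 116 − 27.2 = 88.8 hours, the level fell by a factor of 73/9.77 ≈ 7.4719.
n = log₂(7.4719) ≈ 2.9015 half-lives, so t½ = 88.8/2.9015 ≈ 30.605 hours.
From t = 116 to t = 188: 9.77 × (1/2)^((188−116)/30.605) ≈ 1.913 ng/mL.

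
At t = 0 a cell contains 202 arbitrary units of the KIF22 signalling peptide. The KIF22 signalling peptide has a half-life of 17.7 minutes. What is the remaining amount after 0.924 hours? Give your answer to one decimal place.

23.0 arbitrary units

Convert the elapsed time: 0.924 hours = 55.44 minutes.
Number of half-lives: n = 55.44/17.7 ≈ 3.1322.
Remaining = 202 × (1/2)^3.1322 = 202 × 0.11405 ≈ 23.039 arbitrary units.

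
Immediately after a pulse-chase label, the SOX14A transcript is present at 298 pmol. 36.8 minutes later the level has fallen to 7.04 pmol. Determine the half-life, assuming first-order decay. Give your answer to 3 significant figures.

6.81 minutes

A/A₀ = 7.04/298 ≈ 0.023624.
n = log₂(42.33) ≈ 5.4036 half-lives elapsed in 36.8 minutes.
t½ = 36.8/5.4036 ≈ 6.8103 minutes.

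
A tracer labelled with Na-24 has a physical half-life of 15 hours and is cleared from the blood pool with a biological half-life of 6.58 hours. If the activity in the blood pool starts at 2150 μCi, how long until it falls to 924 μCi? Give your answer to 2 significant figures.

5.6 hours

1/t_eff = 1/t_phys + 1/t_biol = 1/15 + 1/6.58 = 0.21864 per hour.
t_eff = 15 × 6.58 / (15 + 6.58) ≈ 4.5737 hours.
n = log₂(2150/924) ≈ 1.2184; t = 1.2184 × 4.5737 ≈ 5.5724 hours.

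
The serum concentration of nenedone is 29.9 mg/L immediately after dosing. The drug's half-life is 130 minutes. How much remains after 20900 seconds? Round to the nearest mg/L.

5 mg/L

Convert the elapsed time: 20900 seconds = 348.333 minutes.
Number of half-lives: n = 348.333/130 ≈ 2.6795.
Remaining = 29.9 × (1/2)^2.6795 = 29.9 × 0.1561 ≈ 4.6673 mg/L.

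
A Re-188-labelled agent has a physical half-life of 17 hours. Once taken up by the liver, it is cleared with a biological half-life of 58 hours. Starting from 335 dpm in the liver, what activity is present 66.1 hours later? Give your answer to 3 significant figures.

10.3 dpm

1/t_eff = 1/t_phys + 1/t_biol = 1/17 + 1/58 = 0.076065 per hour.
t_eff = 17 × 58 / (17 + 58) ≈ 13.147 hours.
Remaining = 335 × (1/2)^(66.1/13.147) = 335 × (1/2)^5.0279 ≈ 10.268 dpm.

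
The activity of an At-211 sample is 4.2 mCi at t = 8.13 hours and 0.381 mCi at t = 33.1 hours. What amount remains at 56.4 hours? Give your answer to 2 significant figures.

0.041 mCi

Over Δt = 33.1 − 8.13 = 24.97 hours, the level fell by a factor of 4.2/0.381 ≈ 11.024.
n = log₂(11.024) ≈ 3.4625 half-lives, so t½ = 24.97/3.4625 ≈ 7.2115 hours.
From t = 33.1 to t = 56.4: 0.381 × (1/2)^((56.4−33.1)/7.2115) ≈ 0.04058 mCi.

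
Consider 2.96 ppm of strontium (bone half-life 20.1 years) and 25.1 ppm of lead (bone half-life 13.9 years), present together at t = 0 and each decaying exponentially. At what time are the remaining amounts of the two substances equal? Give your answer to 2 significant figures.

140 years

Set 2.96·(1/2)^(t/20.1) = 25.1·(1/2)^(t/13.9).
Taking log₂: log₂(2.96/25.1) = t·(1/20.1 − 1/13.9).
log₂(0.11793) = -3.084; 1/20.1 − 1/13.9 = -0.022191.
t = -3.084 / -0.022191 ≈ 138.97 years.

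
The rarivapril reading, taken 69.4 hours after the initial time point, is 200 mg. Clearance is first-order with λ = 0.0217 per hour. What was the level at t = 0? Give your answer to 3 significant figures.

902 mg

t½ = ln 2 / λ = 0.69315 / 0.0217 ≈ 31.942 hours.
Number of half-lives elapsed: n = 69.4/31.942 ≈ 2.1727.
A₀ = A × 2^n = 200 × 2^2.1727 = 200 × 4.5086 ≈ 901.71 mg.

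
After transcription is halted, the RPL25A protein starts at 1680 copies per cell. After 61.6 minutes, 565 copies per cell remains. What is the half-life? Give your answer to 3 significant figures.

39.2 minutes

A/A₀ = 565/1680 ≈ 0.33631.
n = log₂(2.9735) ≈ 1.5721 half-lives elapsed in 61.6 minutes.
t½ = 61.6/1.5721 ≈ 39.182 minutes.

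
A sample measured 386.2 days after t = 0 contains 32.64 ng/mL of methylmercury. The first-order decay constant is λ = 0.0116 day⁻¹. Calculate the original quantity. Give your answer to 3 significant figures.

2880 ng/mL

t½ = ln 2 / λ = 0.69315 / 0.0116 ≈ 59.754 days.
Number of half-lives elapsed: n = 386.2/59.754 ≈ 6.4632.
A₀ = A × 2^n = 32.64 × 2^6.4632 = 32.64 × 88.228 ≈ 2879.7 ng/mL.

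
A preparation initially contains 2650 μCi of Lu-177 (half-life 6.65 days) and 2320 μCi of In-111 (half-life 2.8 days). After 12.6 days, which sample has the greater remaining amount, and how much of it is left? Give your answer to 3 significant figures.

Lu-177, 713 μCi

Lu-177: 2650 × (1/2)^1.8947 ≈ 712.65 μCi.
In-111: 2320 × (1/2)^4.5 ≈ 102.53 μCi.
Lu-177 has more remaining, at ≈ 712.65 μCi.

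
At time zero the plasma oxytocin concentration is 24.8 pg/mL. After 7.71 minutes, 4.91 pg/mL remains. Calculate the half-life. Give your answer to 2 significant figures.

3.3 minutes

A/A₀ = 4.91/24.8 ≈ 0.19798.
n = log₂(5.0509) ≈ 2.3365 half-lives elapsed in 7.71 minutes.
t½ = 7.71/2.3365 ≈ 3.2997 minutes.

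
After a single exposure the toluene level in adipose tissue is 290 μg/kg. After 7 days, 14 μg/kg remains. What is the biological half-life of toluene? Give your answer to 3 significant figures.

1.60 days

A/A₀ = 14/290 ≈ 0.048276.
n = log₂(20.714) ≈ 4.3726 half-lives elapsed in 7 days.
t½ = 7/4.3726 ≈ 1.6009 days.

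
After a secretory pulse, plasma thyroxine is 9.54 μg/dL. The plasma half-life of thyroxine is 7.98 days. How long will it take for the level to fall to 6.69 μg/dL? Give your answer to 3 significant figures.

4.09 days

Fraction remaining = 6.69/9.54 ≈ 0.70126.
n = log₂(9.54/6.69) = ln(1.426)/ln 2 ≈ 0.51198 half-lives.
t = n × t½ = 0.51198 × 7.98 ≈ 4.0856 days.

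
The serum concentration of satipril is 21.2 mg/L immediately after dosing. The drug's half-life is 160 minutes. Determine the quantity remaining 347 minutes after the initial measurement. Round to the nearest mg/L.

Number of half-lives: n = 347/160 ≈ 2.1688.
Remaining = 21.2 × (1/2)^2.1688 = 21.2 × 0.2224 ≈ 4.7149 mg/L.

5 mg/L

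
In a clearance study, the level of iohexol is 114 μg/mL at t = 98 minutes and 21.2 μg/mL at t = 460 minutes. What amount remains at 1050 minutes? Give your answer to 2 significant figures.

Over Δt = 460 − 98 = 362 minutes, the level fell by a factor of 114/21.2 ≈ 5.3774.
n = log₂(5.3774) ≈ 2.4269 half-lives, so t½ = 362/2.4269 ≈ 149.16 minutes.
From t = 460 to t = 1050: 21.2 × (1/2)^((1050−460)/149.16) ≈ 1.3666 μg/mL.

1.4 μg/mL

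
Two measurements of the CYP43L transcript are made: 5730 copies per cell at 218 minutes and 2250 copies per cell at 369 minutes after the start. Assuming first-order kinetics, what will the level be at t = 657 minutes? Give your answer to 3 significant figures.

Over Δt = 369 − 218 = 151 minutes, the level fell by a factor of 5730/2250 ≈ 2.5467.
n = log₂(2.5467) ≈ 1.3486 half-lives, so t½ = 151/1.3486 ≈ 111.97 minutes.
From t = 369 to t = 657: 2250 × (1/2)^((657−369)/111.97) ≈ 378.34 copies per cell.

378 copies per cell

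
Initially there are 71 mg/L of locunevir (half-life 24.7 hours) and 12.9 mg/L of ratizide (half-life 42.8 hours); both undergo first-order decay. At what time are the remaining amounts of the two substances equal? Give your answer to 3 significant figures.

144 hours

Set 71·(1/2)^(t/24.7) = 12.9·(1/2)^(t/42.8).
Taking log₂: log₂(71/12.9) = t·(1/24.7 − 1/42.8).
log₂(5.5039) = 2.4604; 1/24.7 − 1/42.8 = 0.017121.
t = 2.4604 / 0.017121 ≈ 143.71 hours.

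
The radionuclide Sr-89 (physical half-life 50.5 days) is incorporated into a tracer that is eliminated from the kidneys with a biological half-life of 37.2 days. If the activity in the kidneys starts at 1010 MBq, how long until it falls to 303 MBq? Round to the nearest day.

37 days

1/t_eff = 1/t_phys + 1/t_biol = 1/50.5 + 1/37.2 = 0.046684 per day.
t_eff = 50.5 × 37.2 / (50.5 + 37.2) ≈ 21.421 days.
n = log₂(1010/303) ≈ 1.737; t = 1.737 × 21.421 ≈ 37.207 days.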